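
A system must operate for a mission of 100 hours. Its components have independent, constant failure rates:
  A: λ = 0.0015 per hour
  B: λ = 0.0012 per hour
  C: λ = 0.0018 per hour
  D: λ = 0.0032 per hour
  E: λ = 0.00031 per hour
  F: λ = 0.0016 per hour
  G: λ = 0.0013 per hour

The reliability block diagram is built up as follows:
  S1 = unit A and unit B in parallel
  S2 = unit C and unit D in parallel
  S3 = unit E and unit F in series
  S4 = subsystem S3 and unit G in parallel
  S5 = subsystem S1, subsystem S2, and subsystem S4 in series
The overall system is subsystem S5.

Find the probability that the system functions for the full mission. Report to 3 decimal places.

0.920

R(A) = exp(−0.0015 × 100) = 0.86071
R(B) = exp(−0.0012 × 100) = 0.88692
R(C) = exp(−0.0018 × 100) = 0.83527
R(D) = exp(−0.0032 × 100) = 0.72615
R(E) = exp(−0.00031 × 100) = 0.96948
R(F) = exp(−0.0016 × 100) = 0.85214
R(G) = exp(−0.0013 × 100) = 0.87810
Parallel (A and B): 1 − (1 − 0.86071)(1 − 0.88692) = 0.98425
Parallel (C and D): 1 − (1 − 0.83527)(1 − 0.72615) = 0.95489
Series (E and F): 0.96948 × 0.85214 = 0.82613
Parallel ([0.82613] and G): 1 − (1 − 0.82613)(1 − 0.87810) = 0.97881
Series ([0.98425], [0.95489], and [0.97881]): 0.98425 × 0.95489 × 0.97881 = 0.920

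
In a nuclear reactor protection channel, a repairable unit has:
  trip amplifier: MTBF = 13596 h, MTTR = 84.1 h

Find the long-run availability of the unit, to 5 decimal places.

0.99385

A(trip amplifier) = MTBF/(MTBF+MTTR) = 13596/(13596+84.1) = 0.99385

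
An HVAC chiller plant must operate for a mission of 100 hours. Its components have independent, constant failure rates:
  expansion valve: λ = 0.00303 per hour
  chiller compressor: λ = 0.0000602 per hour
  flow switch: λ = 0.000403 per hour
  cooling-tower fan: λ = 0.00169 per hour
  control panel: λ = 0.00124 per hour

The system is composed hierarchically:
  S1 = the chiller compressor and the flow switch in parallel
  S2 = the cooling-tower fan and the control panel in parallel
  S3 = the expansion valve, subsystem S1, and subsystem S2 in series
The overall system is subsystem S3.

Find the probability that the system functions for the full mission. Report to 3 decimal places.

0.725

R(expansion valve) = exp(−0.00303 × 100) = 0.73860
R(chiller compressor) = exp(−0.0000602 × 100) = 0.99400
R(flow switch) = exp(−0.000403 × 100) = 0.96050
R(cooling-tower fan) = exp(−0.00169 × 100) = 0.84451
R(control panel) = exp(−0.00124 × 100) = 0.88338
Parallel (chiller compressor and flow switch): 1 − (1 − 0.99400)(1 − 0.96050) = 0.99976
Parallel (cooling-tower fan and control panel): 1 − (1 − 0.84451)(1 − 0.88338) = 0.98187
Series (expansion valve, [0.99976], and [0.98187]): 0.73860 × 0.99976 × 0.98187 = 0.725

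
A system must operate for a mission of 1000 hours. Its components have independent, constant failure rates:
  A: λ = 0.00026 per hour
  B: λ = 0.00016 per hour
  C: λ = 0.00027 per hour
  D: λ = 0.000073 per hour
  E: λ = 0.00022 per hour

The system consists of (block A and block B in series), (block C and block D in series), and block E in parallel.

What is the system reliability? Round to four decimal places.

0.9803

R(A) = exp(−0.00026 × 1000) = 0.771052
R(B) = exp(−0.00016 × 1000) = 0.852144
R(C) = exp(−0.00027 × 1000) = 0.763379
R(D) = exp(−0.000073 × 1000) = 0.929601
R(E) = exp(−0.00022 × 1000) = 0.802519
Series (A and B): 0.771052 × 0.852144 = 0.657047
Series (C and D): 0.763379 × 0.929601 = 0.709638
Parallel ([0.657047], [0.709638], and E): 1 − (1 − 0.657047)(1 − 0.709638)(1 − 0.802519) = 0.9803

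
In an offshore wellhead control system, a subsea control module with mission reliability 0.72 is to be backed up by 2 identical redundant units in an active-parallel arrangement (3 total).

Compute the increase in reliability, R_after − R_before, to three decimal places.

R_before = 0.72
R_after = 1 − (1 − 0.72)^3 = 0.978
ΔR = 0.978 − 0.72 = 0.258

0.258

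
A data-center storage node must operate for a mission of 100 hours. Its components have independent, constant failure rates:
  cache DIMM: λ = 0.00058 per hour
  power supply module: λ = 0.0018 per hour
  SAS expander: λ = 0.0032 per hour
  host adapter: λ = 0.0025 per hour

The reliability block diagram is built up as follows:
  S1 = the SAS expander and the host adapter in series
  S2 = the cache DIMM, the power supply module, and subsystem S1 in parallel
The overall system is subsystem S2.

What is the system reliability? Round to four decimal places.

0.9960

R(cache DIMM) = exp(−0.00058 × 100) = 0.943650
R(power supply module) = exp(−0.0018 × 100) = 0.835270
R(SAS expander) = exp(−0.0032 × 100) = 0.726149
R(host adapter) = exp(−0.0025 × 100) = 0.778801
Series (SAS expander and host adapter): 0.726149 × 0.778801 = 0.565526
Parallel (cache DIMM, power supply module, and [0.565526]): 1 − (1 − 0.943650)(1 − 0.835270)(1 − 0.565526) = 0.9960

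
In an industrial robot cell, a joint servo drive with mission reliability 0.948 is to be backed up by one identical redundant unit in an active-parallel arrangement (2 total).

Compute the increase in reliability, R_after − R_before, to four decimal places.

R_before = 0.948
R_after = 1 − (1 − 0.948)^2 = 0.9973
ΔR = 0.9973 − 0.948 = 0.0493

0.0493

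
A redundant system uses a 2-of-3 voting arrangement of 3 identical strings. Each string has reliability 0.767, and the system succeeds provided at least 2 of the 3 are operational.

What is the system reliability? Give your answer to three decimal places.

R = Σ_{i=2}^{3} C(3,i) p^i (1−p)^{3−i} with p = 0.767
C(3,2)·0.767^2·0.233^1 = 0.41121
C(3,3)·0.767^3·0.233^0 = 0.45122
Sum = 0.862

0.862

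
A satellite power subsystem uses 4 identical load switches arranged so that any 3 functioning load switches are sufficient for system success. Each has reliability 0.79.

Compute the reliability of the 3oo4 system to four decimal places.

R = Σ_{i=3}^{4} C(4,i) p^i (1−p)^{4−i} with p = 0.79
C(4,3)·0.79^3·0.21^1 = 0.414153
C(4,4)·0.79^4·0.21^0 = 0.389501
Sum = 0.8037

0.8037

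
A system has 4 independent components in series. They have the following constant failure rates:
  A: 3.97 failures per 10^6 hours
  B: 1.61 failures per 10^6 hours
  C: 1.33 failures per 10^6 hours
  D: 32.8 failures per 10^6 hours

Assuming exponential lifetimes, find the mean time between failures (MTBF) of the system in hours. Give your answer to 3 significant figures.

Series of exponential components: λ_sys = Σ λ_i
λ_sys = 0.00000397 + 0.00000161 + 0.00000133 + 0.0000328 = 3.9710e-05 /h
MTBF = 1 / λ_sys = 25200 h

25200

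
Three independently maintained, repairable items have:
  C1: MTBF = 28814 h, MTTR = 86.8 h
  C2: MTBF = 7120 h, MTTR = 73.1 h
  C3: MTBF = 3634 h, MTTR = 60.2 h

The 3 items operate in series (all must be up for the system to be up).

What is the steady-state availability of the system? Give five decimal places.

0.97078

A(C1) = MTBF/(MTBF+MTTR) = 28814/(28814+86.8) = 0.996997
A(C2) = MTBF/(MTBF+MTTR) = 7120/(7120+73.1) = 0.989837
A(C3) = MTBF/(MTBF+MTTR) = 3634/(3634+60.2) = 0.983704
Series availability: 0.996997 × 0.989837 × 0.983704 = 0.97078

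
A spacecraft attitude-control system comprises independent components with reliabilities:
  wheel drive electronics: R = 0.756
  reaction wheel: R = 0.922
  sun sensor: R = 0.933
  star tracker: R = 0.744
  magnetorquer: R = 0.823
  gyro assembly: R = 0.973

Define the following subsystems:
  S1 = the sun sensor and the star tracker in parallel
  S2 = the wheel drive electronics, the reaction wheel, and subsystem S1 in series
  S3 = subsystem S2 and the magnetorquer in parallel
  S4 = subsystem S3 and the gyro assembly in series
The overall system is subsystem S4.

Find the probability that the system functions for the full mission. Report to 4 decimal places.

Parallel (sun sensor and star tracker): 1 − (1 − 0.933000)(1 − 0.744000) = 0.982848
Series (wheel drive electronics, reaction wheel, and [0.982848]): 0.756000 × 0.922000 × 0.982848 = 0.685077
Parallel ([0.685077] and magnetorquer): 1 − (1 − 0.685077)(1 − 0.823000) = 0.944259
Series ([0.944259] and gyro assembly): 0.944259 × 0.973000 = 0.9188

0.9188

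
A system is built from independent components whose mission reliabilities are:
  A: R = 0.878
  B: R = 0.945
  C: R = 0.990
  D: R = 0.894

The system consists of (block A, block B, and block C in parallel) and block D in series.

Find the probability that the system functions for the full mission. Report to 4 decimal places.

0.8939

Parallel (A, B, and C): 1 − (1 − 0.878000)(1 − 0.945000)(1 − 0.990000) = 0.999933
Series ([0.999933] and D): 0.999933 × 0.894000 = 0.8939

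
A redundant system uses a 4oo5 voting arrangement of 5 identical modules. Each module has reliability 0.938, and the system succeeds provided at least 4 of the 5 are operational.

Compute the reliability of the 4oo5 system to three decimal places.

0.966

R = Σ_{i=4}^{5} C(5,i) p^i (1−p)^{5−i} with p = 0.938
C(5,4)·0.938^4·0.062^1 = 0.23998
C(5,5)·0.938^5·0.062^0 = 0.72613
Sum = 0.966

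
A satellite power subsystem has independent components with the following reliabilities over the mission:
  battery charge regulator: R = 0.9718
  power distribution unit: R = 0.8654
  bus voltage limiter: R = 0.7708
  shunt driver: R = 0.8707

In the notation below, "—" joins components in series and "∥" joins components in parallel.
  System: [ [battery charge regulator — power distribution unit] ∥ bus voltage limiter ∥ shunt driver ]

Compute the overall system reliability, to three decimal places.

Series (battery charge regulator and power distribution unit): 0.97180 × 0.86540 = 0.84100
Parallel ([0.84100], bus voltage limiter, and shunt driver): 1 − (1 − 0.84100)(1 − 0.77080)(1 − 0.87070) = 0.995

0.995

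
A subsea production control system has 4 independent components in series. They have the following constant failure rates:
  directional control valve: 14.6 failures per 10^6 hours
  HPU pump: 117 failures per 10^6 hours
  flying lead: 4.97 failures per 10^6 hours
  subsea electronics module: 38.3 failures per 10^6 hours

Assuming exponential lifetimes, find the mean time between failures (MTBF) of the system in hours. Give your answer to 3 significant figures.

5720

Series of exponential components: λ_sys = Σ λ_i
λ_sys = 0.0000146 + 0.000117 + 0.00000497 + 0.0000383 = 1.7487e-04 /h
MTBF = 1 / λ_sys = 5720 h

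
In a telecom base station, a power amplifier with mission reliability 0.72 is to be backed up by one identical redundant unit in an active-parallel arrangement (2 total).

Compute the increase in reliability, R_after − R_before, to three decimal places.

R_before = 0.72
R_after = 1 − (1 − 0.72)^2 = 0.922
ΔR = 0.922 − 0.72 = 0.202

0.202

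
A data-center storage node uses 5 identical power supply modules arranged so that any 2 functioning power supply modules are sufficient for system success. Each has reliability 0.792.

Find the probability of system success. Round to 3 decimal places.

0.992

R = Σ_{i=2}^{5} C(5,i) p^i (1−p)^{5−i} with p = 0.792
C(5,2)·0.792^2·0.208^3 = 0.05645
C(5,3)·0.792^3·0.208^2 = 0.21493
C(5,4)·0.792^4·0.208^1 = 0.40920
C(5,5)·0.792^5·0.208^0 = 0.31162
Sum = 0.992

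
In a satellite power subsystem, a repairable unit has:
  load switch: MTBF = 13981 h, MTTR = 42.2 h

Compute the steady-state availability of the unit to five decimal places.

A(load switch) = MTBF/(MTBF+MTTR) = 13981/(13981+42.2) = 0.99699

0.99699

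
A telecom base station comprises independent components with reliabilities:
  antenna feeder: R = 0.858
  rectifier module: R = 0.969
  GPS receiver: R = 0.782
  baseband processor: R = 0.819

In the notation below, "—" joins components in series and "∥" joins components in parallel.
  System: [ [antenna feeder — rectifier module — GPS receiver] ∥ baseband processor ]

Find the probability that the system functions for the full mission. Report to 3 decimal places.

0.937

Series (antenna feeder, rectifier module, and GPS receiver): 0.85800 × 0.96900 × 0.78200 = 0.65016
Parallel ([0.65016] and baseband processor): 1 − (1 − 0.65016)(1 − 0.81900) = 0.937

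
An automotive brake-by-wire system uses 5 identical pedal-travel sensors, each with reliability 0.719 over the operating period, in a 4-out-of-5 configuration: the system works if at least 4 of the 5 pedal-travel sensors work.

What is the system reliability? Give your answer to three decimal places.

R = Σ_{i=4}^{5} C(5,i) p^i (1−p)^{5−i} with p = 0.719
C(5,4)·0.719^4·0.281^1 = 0.37548
C(5,5)·0.719^5·0.281^0 = 0.19215
Sum = 0.568

0.568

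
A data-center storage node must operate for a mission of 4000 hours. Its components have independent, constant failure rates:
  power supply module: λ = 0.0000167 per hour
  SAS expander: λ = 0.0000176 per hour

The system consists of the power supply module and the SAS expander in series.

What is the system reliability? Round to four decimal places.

0.8718

R(power supply module) = exp(−0.0000167 × 4000) = 0.935382
R(SAS expander) = exp(−0.0000176 × 4000) = 0.932021
Series (power supply module and SAS expander): 0.935382 × 0.932021 = 0.8718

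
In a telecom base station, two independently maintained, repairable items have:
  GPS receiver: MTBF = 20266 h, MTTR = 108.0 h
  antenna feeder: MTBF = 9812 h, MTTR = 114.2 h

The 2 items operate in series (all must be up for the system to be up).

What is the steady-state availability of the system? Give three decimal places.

0.983

A(GPS receiver) = MTBF/(MTBF+MTTR) = 20266/(20266+108.0) = 0.994699
A(antenna feeder) = MTBF/(MTBF+MTTR) = 9812/(9812+114.2) = 0.988495
Series availability: 0.994699 × 0.988495 = 0.983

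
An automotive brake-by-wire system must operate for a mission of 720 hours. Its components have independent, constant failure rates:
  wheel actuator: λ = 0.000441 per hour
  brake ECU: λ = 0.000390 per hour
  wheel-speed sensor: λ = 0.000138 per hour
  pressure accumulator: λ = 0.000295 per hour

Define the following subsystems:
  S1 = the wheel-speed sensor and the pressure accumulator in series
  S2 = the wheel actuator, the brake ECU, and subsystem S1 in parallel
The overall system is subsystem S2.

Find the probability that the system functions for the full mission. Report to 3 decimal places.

R(wheel actuator) = exp(−0.000441 × 720) = 0.72795
R(brake ECU) = exp(−0.000390 × 720) = 0.75518
R(wheel-speed sensor) = exp(−0.000138 × 720) = 0.90542
R(pressure accumulator) = exp(−0.000295 × 720) = 0.80864
Series (wheel-speed sensor and pressure accumulator): 0.90542 × 0.80864 = 0.73216
Parallel (wheel actuator, brake ECU, and [0.73216]): 1 − (1 − 0.72795)(1 − 0.75518)(1 − 0.73216) = 0.982

0.982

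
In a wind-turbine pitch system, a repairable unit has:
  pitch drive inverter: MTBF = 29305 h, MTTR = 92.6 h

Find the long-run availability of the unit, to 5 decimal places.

0.99685

A(pitch drive inverter) = MTBF/(MTBF+MTTR) = 29305/(29305+92.6) = 0.99685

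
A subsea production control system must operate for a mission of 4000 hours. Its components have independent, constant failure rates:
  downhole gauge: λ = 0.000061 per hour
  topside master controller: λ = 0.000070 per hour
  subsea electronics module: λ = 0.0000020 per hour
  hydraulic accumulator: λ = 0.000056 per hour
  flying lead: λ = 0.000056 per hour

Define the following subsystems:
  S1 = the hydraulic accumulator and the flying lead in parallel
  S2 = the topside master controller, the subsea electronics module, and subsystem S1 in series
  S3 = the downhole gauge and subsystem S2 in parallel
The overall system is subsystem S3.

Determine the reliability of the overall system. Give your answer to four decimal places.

R(downhole gauge) = exp(−0.000061 × 4000) = 0.783488
R(topside master controller) = exp(−0.000070 × 4000) = 0.755784
R(subsea electronics module) = exp(−0.0000020 × 4000) = 0.992032
R(hydraulic accumulator) = exp(−0.000056 × 4000) = 0.799315
R(flying lead) = exp(−0.000056 × 4000) = 0.799315
Parallel (hydraulic accumulator and flying lead): 1 − (1 − 0.799315)(1 − 0.799315) = 0.959726
Series (topside master controller, subsea electronics module, and [0.959726]): 0.755784 × 0.992032 × 0.959726 = 0.719566
Parallel (downhole gauge and [0.719566]): 1 − (1 − 0.783488)(1 − 0.719566) = 0.9393

0.9393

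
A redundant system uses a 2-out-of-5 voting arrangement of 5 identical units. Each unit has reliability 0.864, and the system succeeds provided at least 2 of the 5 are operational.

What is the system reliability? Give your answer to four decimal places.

R = Σ_{i=2}^{5} C(5,i) p^i (1−p)^{5−i} with p = 0.864
C(5,2)·0.864^2·0.136^3 = 0.018778
C(5,3)·0.864^3·0.136^2 = 0.119294
C(5,4)·0.864^4·0.136^1 = 0.378934
C(5,5)·0.864^5·0.136^0 = 0.481469
Sum = 0.9985

0.9985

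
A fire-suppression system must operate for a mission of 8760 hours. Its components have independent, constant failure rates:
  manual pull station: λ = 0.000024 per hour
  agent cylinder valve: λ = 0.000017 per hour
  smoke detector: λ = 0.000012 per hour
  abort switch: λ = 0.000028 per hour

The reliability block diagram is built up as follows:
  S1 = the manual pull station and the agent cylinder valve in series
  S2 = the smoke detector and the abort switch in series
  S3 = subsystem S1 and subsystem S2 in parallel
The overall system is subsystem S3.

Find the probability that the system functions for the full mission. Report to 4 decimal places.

0.9108

R(manual pull station) = exp(−0.000024 × 8760) = 0.810390
R(agent cylinder valve) = exp(−0.000017 × 8760) = 0.861638
R(smoke detector) = exp(−0.000012 × 8760) = 0.900216
R(abort switch) = exp(−0.000028 × 8760) = 0.782485
Series (manual pull station and agent cylinder valve): 0.810390 × 0.861638 = 0.698263
Series (smoke detector and abort switch): 0.900216 × 0.782485 = 0.704406
Parallel ([0.698263] and [0.704406]): 1 − (1 − 0.698263)(1 − 0.704406) = 0.9108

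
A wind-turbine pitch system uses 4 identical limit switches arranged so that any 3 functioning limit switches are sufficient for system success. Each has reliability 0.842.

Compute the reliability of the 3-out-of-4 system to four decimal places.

0.8799

R = Σ_{i=3}^{4} C(4,i) p^i (1−p)^{4−i} with p = 0.842
C(4,3)·0.842^3·0.158^1 = 0.377271
C(4,4)·0.842^4·0.158^0 = 0.502630
Sum = 0.8799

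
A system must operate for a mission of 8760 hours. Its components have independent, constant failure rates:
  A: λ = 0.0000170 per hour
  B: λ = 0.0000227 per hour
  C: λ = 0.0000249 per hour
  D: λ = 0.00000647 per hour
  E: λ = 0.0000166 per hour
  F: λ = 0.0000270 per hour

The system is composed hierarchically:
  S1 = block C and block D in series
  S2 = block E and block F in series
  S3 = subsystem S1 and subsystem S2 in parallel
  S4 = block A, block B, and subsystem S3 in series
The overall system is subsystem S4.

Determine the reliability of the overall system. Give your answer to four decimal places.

0.6524

R(A) = exp(−0.0000170 × 8760) = 0.861638
R(B) = exp(−0.0000227 × 8760) = 0.819671
R(C) = exp(−0.0000249 × 8760) = 0.804026
R(D) = exp(−0.00000647 × 8760) = 0.944899
R(E) = exp(−0.0000166 × 8760) = 0.864663
R(F) = exp(−0.0000270 × 8760) = 0.789370
Series (C and D): 0.804026 × 0.944899 = 0.759723
Series (E and F): 0.864663 × 0.789370 = 0.682539
Parallel ([0.759723] and [0.682539]): 1 − (1 − 0.759723)(1 − 0.682539) = 0.923721
Series (A, B, and [0.923721]): 0.861638 × 0.819671 × 0.923721 = 0.6524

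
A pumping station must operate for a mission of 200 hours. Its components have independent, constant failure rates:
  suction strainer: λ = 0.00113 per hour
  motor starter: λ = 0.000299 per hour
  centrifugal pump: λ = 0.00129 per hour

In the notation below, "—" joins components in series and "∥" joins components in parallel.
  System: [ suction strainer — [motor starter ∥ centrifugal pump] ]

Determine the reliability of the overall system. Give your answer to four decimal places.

0.7872

R(suction strainer) = exp(−0.00113 × 200) = 0.797718
R(motor starter) = exp(−0.000299 × 200) = 0.941953
R(centrifugal pump) = exp(−0.00129 × 200) = 0.772595
Parallel (motor starter and centrifugal pump): 1 − (1 − 0.941953)(1 − 0.772595) = 0.986800
Series (suction strainer and [0.986800]): 0.797718 × 0.986800 = 0.7872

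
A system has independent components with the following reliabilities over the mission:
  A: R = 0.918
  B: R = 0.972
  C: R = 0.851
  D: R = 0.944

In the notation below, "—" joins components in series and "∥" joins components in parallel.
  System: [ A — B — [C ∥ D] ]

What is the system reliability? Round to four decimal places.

Parallel (C and D): 1 − (1 − 0.851000)(1 − 0.944000) = 0.991656
Series (A, B, and [0.991656]): 0.918000 × 0.972000 × 0.991656 = 0.8849

0.8849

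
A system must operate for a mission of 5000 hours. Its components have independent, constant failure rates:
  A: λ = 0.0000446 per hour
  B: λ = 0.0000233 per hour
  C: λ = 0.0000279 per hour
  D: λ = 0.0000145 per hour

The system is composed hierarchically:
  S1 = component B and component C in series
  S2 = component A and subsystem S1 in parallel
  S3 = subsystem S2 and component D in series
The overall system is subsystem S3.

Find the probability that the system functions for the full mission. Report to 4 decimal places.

R(A) = exp(−0.0000446 × 5000) = 0.800115
R(B) = exp(−0.0000233 × 5000) = 0.890030
R(C) = exp(−0.0000279 × 5000) = 0.869793
R(D) = exp(−0.0000145 × 5000) = 0.930066
Series (B and C): 0.890030 × 0.869793 = 0.774142
Parallel (A and [0.774142]): 1 − (1 − 0.800115)(1 − 0.774142) = 0.954854
Series ([0.954854] and D): 0.954854 × 0.930066 = 0.8881

0.8881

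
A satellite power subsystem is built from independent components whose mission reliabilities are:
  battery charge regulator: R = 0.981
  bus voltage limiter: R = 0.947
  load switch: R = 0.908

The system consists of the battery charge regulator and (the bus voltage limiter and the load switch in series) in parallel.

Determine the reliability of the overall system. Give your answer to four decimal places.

0.9973

Series (bus voltage limiter and load switch): 0.947000 × 0.908000 = 0.859876
Parallel (battery charge regulator and [0.859876]): 1 − (1 − 0.981000)(1 − 0.859876) = 0.9973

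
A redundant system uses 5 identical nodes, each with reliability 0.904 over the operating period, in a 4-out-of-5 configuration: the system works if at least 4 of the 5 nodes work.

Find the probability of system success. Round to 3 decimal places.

0.924

R = Σ_{i=4}^{5} C(5,i) p^i (1−p)^{5−i} with p = 0.904
C(5,4)·0.904^4·0.096^1 = 0.32056
C(5,5)·0.904^5·0.096^0 = 0.60373
Sum = 0.924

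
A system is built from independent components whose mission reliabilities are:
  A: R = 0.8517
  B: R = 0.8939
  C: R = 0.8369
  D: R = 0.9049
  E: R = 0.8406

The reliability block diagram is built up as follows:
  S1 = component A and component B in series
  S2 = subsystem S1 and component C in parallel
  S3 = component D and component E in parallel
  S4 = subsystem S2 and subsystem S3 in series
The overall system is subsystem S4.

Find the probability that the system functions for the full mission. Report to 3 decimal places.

0.947

Series (A and B): 0.85170 × 0.89390 = 0.76133
Parallel ([0.76133] and C): 1 − (1 − 0.76133)(1 − 0.83690) = 0.96107
Parallel (D and E): 1 − (1 − 0.90490)(1 − 0.84060) = 0.98484
Series ([0.96107] and [0.98484]): 0.96107 × 0.98484 = 0.947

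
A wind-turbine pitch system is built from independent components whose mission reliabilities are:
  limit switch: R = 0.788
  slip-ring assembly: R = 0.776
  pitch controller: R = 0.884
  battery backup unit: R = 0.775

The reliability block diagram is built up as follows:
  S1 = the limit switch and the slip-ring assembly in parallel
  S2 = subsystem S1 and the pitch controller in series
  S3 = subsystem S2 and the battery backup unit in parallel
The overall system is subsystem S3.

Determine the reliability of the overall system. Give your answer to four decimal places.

0.9645

Parallel (limit switch and slip-ring assembly): 1 − (1 − 0.788000)(1 − 0.776000) = 0.952512
Series ([0.952512] and pitch controller): 0.952512 × 0.884000 = 0.842021
Parallel ([0.842021] and battery backup unit): 1 − (1 − 0.842021)(1 − 0.775000) = 0.9645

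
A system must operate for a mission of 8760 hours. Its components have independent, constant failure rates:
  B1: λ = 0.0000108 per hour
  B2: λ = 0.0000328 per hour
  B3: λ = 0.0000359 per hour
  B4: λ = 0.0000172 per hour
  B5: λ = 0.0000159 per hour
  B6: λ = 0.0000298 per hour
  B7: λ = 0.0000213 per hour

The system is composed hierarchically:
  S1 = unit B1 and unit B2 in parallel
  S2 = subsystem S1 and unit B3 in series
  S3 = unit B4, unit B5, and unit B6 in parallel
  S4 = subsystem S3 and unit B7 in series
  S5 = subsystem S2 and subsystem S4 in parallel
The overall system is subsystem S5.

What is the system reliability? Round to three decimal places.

0.950

R(B1) = exp(−0.0000108 × 8760) = 0.90973
R(B2) = exp(−0.0000328 × 8760) = 0.75027
R(B3) = exp(−0.0000359 × 8760) = 0.73017
R(B4) = exp(−0.0000172 × 8760) = 0.86013
R(B5) = exp(−0.0000159 × 8760) = 0.86998
R(B6) = exp(−0.0000298 × 8760) = 0.77024
R(B7) = exp(−0.0000213 × 8760) = 0.82979
Parallel (B1 and B2): 1 − (1 − 0.90973)(1 − 0.75027) = 0.97746
Series ([0.97746] and B3): 0.97746 × 0.73017 = 0.71371
Parallel (B4, B5, and B6): 1 − (1 − 0.86013)(1 − 0.86998)(1 − 0.77024) = 0.99582
Series ([0.99582] and B7): 0.99582 × 0.82979 = 0.82632
Parallel ([0.71371] and [0.82632]): 1 − (1 − 0.71371)(1 − 0.82632) = 0.950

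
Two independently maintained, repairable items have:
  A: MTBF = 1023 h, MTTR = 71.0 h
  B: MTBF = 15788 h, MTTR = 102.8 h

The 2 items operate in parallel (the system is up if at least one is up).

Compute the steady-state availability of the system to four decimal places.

A(A) = MTBF/(MTBF+MTTR) = 1023/(1023+71.0) = 0.935101
A(B) = MTBF/(MTBF+MTTR) = 15788/(15788+102.8) = 0.993531
Parallel availability: 1 − (1 − 0.935101)(1 − 0.993531) = 0.9996

0.9996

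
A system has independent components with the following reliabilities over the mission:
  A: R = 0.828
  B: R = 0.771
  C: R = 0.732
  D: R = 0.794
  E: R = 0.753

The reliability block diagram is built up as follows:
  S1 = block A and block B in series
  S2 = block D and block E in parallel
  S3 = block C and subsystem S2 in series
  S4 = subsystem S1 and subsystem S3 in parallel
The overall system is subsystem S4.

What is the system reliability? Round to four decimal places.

0.8896

Series (A and B): 0.828000 × 0.771000 = 0.638388
Parallel (D and E): 1 − (1 − 0.794000)(1 − 0.753000) = 0.949118
Series (C and [0.949118]): 0.732000 × 0.949118 = 0.694754
Parallel ([0.638388] and [0.694754]): 1 − (1 − 0.638388)(1 − 0.694754) = 0.8896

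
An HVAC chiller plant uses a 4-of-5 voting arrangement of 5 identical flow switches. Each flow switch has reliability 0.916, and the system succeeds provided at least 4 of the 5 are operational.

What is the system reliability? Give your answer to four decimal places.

0.9406

R = Σ_{i=4}^{5} C(5,i) p^i (1−p)^{5−i} with p = 0.916
C(5,4)·0.916^4·0.084^1 = 0.295686
C(5,5)·0.916^5·0.084^0 = 0.644878
Sum = 0.9406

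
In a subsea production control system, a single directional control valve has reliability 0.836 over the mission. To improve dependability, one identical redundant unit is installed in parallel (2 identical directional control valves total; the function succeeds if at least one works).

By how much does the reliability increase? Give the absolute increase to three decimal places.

0.137

R_before = 0.836
R_after = 1 − (1 − 0.836)^2 = 0.973
ΔR = 0.973 − 0.836 = 0.137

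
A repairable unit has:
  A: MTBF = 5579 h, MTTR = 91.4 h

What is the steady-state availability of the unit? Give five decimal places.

0.98388

A(A) = MTBF/(MTBF+MTTR) = 5579/(5579+91.4) = 0.98388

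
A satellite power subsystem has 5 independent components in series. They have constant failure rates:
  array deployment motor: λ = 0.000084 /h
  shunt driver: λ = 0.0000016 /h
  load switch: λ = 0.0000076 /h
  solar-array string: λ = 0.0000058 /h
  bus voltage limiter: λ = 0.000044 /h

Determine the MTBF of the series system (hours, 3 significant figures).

6990

Series of exponential components: λ_sys = Σ λ_i
λ_sys = 0.000084 + 0.0000016 + 0.0000076 + 0.0000058 + 0.000044 = 1.4300e-04 /h
MTBF = 1 / λ_sys = 6990 h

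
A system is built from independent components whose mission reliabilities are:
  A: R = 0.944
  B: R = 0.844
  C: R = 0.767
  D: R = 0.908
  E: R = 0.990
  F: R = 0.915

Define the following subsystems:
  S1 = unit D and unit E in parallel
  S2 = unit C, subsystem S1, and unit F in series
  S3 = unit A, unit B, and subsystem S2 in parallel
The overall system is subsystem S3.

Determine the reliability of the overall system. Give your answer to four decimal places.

Parallel (D and E): 1 − (1 − 0.908000)(1 − 0.990000) = 0.999080
Series (C, [0.999080], and F): 0.767000 × 0.999080 × 0.915000 = 0.701159
Parallel (A, B, and [0.701159]): 1 − (1 − 0.944000)(1 − 0.844000)(1 − 0.701159) = 0.9974

0.9974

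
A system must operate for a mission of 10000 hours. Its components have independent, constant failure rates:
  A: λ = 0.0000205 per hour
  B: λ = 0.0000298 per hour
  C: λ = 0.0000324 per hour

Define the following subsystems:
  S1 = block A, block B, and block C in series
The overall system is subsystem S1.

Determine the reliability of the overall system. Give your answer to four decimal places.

R(A) = exp(−0.0000205 × 10000) = 0.814647
R(B) = exp(−0.0000298 × 10000) = 0.742301
R(C) = exp(−0.0000324 × 10000) = 0.723250
Series (A, B, and C): 0.814647 × 0.742301 × 0.723250 = 0.4374

0.4374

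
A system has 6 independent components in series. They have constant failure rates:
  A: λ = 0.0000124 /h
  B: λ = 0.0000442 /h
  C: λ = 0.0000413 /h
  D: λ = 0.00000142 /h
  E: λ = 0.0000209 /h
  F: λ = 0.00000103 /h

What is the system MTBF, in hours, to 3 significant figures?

8250

Series of exponential components: λ_sys = Σ λ_i
λ_sys = 0.0000124 + 0.0000442 + 0.0000413 + 0.00000142 + 0.0000209 + 0.00000103 = 1.2125e-04 /h
MTBF = 1 / λ_sys = 8250 h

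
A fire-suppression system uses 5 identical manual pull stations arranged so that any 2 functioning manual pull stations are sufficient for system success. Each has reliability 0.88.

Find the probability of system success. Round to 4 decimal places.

R = Σ_{i=2}^{5} C(5,i) p^i (1−p)^{5−i} with p = 0.88
C(5,2)·0.88^2·0.12^3 = 0.013382
C(5,3)·0.88^3·0.12^2 = 0.098132
C(5,4)·0.88^4·0.12^1 = 0.359817
C(5,5)·0.88^5·0.12^0 = 0.527732
Sum = 0.9991

0.9991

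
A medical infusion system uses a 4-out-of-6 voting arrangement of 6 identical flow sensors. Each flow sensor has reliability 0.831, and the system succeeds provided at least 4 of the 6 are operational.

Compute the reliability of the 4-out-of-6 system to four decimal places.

0.9354

R = Σ_{i=4}^{6} C(6,i) p^i (1−p)^{6−i} with p = 0.831
C(6,4)·0.831^4·0.169^2 = 0.204300
C(6,5)·0.831^5·0.169^1 = 0.401831
C(6,6)·0.831^6·0.169^0 = 0.329311
Sum = 0.9354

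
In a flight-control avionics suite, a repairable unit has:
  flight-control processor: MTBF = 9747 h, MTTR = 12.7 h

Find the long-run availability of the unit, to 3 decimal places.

A(flight-control processor) = MTBF/(MTBF+MTTR) = 9747/(9747+12.7) = 0.999

0.999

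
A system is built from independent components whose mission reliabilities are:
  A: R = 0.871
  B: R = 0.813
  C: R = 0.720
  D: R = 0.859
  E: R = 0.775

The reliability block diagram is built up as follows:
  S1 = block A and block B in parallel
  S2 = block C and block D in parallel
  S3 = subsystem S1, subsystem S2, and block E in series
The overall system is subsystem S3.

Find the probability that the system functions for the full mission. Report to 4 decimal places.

Parallel (A and B): 1 − (1 − 0.871000)(1 − 0.813000) = 0.975877
Parallel (C and D): 1 − (1 − 0.720000)(1 − 0.859000) = 0.960520
Series ([0.975877], [0.960520], and E): 0.975877 × 0.960520 × 0.775000 = 0.7264

0.7264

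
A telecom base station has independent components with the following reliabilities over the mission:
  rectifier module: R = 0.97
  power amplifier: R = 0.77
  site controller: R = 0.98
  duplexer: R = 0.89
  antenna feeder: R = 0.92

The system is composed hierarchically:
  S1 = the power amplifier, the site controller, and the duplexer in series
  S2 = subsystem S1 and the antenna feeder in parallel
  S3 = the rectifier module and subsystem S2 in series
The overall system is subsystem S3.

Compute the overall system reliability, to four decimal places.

Series (power amplifier, site controller, and duplexer): 0.770000 × 0.980000 × 0.890000 = 0.671594
Parallel ([0.671594] and antenna feeder): 1 − (1 − 0.671594)(1 − 0.920000) = 0.973728
Series (rectifier module and [0.973728]): 0.970000 × 0.973728 = 0.9445

0.9445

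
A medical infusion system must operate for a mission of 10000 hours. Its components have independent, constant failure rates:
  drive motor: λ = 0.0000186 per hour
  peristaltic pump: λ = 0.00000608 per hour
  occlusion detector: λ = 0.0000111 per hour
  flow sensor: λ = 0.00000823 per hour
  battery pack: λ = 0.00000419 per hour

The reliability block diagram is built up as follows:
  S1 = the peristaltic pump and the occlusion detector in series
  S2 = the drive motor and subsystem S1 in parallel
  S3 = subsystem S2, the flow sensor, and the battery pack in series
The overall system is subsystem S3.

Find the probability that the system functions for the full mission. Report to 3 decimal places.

0.860

R(drive motor) = exp(−0.0000186 × 10000) = 0.83027
R(peristaltic pump) = exp(−0.00000608 × 10000) = 0.94101
R(occlusion detector) = exp(−0.0000111 × 10000) = 0.89494
R(flow sensor) = exp(−0.00000823 × 10000) = 0.92100
R(battery pack) = exp(−0.00000419 × 10000) = 0.95897
Series (peristaltic pump and occlusion detector): 0.94101 × 0.89494 = 0.84215
Parallel (drive motor and [0.84215]): 1 − (1 − 0.83027)(1 − 0.84215) = 0.97321
Series ([0.97321], flow sensor, and battery pack): 0.97321 × 0.92100 × 0.95897 = 0.860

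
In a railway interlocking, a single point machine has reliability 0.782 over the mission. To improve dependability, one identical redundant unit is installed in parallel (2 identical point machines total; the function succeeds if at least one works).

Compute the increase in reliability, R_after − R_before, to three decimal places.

0.170

R_before = 0.782
R_after = 1 − (1 − 0.782)^2 = 0.952
ΔR = 0.952 − 0.782 = 0.170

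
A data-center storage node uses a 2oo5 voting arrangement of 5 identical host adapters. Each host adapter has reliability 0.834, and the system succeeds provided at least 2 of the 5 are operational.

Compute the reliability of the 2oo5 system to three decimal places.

0.997

R = Σ_{i=2}^{5} C(5,i) p^i (1−p)^{5−i} with p = 0.834
C(5,2)·0.834^2·0.166^3 = 0.03182
C(5,3)·0.834^3·0.166^2 = 0.15985
C(5,4)·0.834^4·0.166^1 = 0.40155
C(5,5)·0.834^5·0.166^0 = 0.40349
Sum = 0.997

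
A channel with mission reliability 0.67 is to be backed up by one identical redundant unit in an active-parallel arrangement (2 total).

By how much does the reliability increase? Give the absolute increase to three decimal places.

R_before = 0.67
R_after = 1 − (1 − 0.67)^2 = 0.891
ΔR = 0.891 − 0.67 = 0.221

0.221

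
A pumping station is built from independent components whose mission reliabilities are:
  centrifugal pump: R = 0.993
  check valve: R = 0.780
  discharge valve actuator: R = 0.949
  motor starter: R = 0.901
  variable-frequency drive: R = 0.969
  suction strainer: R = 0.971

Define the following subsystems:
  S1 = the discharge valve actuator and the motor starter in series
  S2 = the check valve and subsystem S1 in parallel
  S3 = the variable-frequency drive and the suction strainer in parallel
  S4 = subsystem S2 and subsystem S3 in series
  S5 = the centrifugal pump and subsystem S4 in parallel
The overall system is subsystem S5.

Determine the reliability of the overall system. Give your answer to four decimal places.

0.9998

Series (discharge valve actuator and motor starter): 0.949000 × 0.901000 = 0.855049
Parallel (check valve and [0.855049]): 1 − (1 − 0.780000)(1 − 0.855049) = 0.968111
Parallel (variable-frequency drive and suction strainer): 1 − (1 − 0.969000)(1 − 0.971000) = 0.999101
Series ([0.968111] and [0.999101]): 0.968111 × 0.999101 = 0.967241
Parallel (centrifugal pump and [0.967241]): 1 − (1 − 0.993000)(1 − 0.967241) = 0.9998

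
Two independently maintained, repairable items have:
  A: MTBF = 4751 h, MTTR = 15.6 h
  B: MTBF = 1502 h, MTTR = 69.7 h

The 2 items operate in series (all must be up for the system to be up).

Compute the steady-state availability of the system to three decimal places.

0.953

A(A) = MTBF/(MTBF+MTTR) = 4751/(4751+15.6) = 0.996727
A(B) = MTBF/(MTBF+MTTR) = 1502/(1502+69.7) = 0.955653
Series availability: 0.996727 × 0.955653 = 0.953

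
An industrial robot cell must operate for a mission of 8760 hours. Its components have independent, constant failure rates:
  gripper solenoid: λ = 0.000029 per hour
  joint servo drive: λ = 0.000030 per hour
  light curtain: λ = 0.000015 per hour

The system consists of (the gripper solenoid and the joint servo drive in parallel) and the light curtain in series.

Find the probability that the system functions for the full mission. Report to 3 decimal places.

R(gripper solenoid) = exp(−0.000029 × 8760) = 0.77566
R(joint servo drive) = exp(−0.000030 × 8760) = 0.76890
R(light curtain) = exp(−0.000015 × 8760) = 0.87687
Parallel (gripper solenoid and joint servo drive): 1 − (1 − 0.77566)(1 − 0.76890) = 0.94816
Series ([0.94816] and light curtain): 0.94816 × 0.87687 = 0.831

0.831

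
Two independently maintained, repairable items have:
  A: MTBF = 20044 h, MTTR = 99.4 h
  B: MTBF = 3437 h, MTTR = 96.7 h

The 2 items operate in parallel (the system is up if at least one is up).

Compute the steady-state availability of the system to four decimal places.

A(A) = MTBF/(MTBF+MTTR) = 20044/(20044+99.4) = 0.995065
A(B) = MTBF/(MTBF+MTTR) = 3437/(3437+96.7) = 0.972635
Parallel availability: 1 − (1 − 0.995065)(1 − 0.972635) = 0.9999

0.9999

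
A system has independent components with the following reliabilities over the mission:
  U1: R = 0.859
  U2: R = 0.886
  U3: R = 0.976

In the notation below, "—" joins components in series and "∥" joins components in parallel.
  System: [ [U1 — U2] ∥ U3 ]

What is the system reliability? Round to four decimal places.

0.9943

Series (U1 and U2): 0.859000 × 0.886000 = 0.761074
Parallel ([0.761074] and U3): 1 − (1 − 0.761074)(1 − 0.976000) = 0.9943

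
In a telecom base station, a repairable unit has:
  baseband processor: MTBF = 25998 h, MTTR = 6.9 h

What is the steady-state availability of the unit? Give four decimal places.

A(baseband processor) = MTBF/(MTBF+MTTR) = 25998/(25998+6.9) = 0.9997

0.9997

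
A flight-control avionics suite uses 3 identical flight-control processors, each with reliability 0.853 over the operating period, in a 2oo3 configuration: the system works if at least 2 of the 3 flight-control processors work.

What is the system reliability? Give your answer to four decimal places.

0.9415

R = Σ_{i=2}^{3} C(3,i) p^i (1−p)^{3−i} with p = 0.853
C(3,2)·0.853^2·0.147^1 = 0.320876
C(3,3)·0.853^3·0.147^0 = 0.620650
Sum = 0.9415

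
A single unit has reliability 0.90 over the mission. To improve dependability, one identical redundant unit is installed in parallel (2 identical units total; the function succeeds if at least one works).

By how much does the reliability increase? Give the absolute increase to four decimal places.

0.0900

R_before = 0.90
R_after = 1 − (1 − 0.90)^2 = 0.9900
ΔR = 0.9900 − 0.90 = 0.0900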